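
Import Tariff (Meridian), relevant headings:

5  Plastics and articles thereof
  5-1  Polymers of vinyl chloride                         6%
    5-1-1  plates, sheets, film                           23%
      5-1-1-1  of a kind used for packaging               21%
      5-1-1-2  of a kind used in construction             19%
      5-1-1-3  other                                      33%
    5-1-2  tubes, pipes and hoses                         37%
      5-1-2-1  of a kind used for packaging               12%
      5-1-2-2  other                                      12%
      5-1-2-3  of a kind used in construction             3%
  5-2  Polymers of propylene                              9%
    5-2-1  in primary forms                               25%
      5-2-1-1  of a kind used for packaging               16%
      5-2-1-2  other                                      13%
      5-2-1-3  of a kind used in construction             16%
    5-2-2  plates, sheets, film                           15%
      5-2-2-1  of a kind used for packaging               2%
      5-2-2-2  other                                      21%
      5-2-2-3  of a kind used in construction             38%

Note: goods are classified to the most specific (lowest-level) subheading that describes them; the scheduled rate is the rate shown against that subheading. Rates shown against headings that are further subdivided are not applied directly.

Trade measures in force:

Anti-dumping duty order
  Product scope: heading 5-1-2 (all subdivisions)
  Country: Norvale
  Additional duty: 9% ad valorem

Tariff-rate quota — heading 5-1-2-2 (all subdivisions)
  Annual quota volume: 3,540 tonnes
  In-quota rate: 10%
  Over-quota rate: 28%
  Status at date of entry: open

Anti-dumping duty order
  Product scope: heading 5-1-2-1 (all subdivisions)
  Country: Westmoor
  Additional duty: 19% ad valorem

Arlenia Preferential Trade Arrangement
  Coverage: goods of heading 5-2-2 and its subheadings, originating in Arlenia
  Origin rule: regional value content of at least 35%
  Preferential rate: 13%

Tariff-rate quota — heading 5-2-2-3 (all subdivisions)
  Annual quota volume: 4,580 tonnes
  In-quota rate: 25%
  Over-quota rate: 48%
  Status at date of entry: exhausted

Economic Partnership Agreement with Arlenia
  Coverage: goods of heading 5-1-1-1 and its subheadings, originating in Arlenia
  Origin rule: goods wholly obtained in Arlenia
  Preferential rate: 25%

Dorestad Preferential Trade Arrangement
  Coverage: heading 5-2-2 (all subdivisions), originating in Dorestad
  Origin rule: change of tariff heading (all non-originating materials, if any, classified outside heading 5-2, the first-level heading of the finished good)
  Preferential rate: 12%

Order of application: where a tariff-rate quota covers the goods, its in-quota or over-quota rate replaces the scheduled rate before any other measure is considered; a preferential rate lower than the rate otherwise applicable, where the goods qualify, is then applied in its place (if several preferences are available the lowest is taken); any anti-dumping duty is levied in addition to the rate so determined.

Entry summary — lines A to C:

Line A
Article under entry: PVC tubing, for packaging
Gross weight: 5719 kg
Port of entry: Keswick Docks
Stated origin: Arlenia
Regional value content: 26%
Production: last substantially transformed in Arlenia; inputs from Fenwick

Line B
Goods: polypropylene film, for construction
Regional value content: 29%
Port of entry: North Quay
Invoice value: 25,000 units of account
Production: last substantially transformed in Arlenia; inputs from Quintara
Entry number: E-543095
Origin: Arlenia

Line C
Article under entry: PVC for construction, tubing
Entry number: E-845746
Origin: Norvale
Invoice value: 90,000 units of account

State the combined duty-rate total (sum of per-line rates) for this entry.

Line A: PVC → 5-1; tubing → 5-1-2; for packaging → 5-1-2-1. Scheduled 12%. Arlenia agreement on 5-2-2: 5-1-2-1 not covered; Arlenia agreement on 5-1-1-1: 5-1-2-1 not covered. → 12%.
Line B: polypropylene → 5-2; film → 5-2-2; for construction → 5-2-2-3. Scheduled 38%. quota on 5-2-2-3 exhausted → over-quota 48%; Arlenia agreement on 5-2-2: RVC < 35%; Arlenia agreement on 5-1-1-1: 5-2-2-3 not covered. → 48%.
Line C: PVC → 5-1; tubing → 5-1-2; for construction → 5-1-2-3. Scheduled 3%. anti-dumping (Norvale, 5-1-2): +9%; total 3% + 9% = 12%. → 12%.
Sum: 12% + 48% + 12% = 72%.

72%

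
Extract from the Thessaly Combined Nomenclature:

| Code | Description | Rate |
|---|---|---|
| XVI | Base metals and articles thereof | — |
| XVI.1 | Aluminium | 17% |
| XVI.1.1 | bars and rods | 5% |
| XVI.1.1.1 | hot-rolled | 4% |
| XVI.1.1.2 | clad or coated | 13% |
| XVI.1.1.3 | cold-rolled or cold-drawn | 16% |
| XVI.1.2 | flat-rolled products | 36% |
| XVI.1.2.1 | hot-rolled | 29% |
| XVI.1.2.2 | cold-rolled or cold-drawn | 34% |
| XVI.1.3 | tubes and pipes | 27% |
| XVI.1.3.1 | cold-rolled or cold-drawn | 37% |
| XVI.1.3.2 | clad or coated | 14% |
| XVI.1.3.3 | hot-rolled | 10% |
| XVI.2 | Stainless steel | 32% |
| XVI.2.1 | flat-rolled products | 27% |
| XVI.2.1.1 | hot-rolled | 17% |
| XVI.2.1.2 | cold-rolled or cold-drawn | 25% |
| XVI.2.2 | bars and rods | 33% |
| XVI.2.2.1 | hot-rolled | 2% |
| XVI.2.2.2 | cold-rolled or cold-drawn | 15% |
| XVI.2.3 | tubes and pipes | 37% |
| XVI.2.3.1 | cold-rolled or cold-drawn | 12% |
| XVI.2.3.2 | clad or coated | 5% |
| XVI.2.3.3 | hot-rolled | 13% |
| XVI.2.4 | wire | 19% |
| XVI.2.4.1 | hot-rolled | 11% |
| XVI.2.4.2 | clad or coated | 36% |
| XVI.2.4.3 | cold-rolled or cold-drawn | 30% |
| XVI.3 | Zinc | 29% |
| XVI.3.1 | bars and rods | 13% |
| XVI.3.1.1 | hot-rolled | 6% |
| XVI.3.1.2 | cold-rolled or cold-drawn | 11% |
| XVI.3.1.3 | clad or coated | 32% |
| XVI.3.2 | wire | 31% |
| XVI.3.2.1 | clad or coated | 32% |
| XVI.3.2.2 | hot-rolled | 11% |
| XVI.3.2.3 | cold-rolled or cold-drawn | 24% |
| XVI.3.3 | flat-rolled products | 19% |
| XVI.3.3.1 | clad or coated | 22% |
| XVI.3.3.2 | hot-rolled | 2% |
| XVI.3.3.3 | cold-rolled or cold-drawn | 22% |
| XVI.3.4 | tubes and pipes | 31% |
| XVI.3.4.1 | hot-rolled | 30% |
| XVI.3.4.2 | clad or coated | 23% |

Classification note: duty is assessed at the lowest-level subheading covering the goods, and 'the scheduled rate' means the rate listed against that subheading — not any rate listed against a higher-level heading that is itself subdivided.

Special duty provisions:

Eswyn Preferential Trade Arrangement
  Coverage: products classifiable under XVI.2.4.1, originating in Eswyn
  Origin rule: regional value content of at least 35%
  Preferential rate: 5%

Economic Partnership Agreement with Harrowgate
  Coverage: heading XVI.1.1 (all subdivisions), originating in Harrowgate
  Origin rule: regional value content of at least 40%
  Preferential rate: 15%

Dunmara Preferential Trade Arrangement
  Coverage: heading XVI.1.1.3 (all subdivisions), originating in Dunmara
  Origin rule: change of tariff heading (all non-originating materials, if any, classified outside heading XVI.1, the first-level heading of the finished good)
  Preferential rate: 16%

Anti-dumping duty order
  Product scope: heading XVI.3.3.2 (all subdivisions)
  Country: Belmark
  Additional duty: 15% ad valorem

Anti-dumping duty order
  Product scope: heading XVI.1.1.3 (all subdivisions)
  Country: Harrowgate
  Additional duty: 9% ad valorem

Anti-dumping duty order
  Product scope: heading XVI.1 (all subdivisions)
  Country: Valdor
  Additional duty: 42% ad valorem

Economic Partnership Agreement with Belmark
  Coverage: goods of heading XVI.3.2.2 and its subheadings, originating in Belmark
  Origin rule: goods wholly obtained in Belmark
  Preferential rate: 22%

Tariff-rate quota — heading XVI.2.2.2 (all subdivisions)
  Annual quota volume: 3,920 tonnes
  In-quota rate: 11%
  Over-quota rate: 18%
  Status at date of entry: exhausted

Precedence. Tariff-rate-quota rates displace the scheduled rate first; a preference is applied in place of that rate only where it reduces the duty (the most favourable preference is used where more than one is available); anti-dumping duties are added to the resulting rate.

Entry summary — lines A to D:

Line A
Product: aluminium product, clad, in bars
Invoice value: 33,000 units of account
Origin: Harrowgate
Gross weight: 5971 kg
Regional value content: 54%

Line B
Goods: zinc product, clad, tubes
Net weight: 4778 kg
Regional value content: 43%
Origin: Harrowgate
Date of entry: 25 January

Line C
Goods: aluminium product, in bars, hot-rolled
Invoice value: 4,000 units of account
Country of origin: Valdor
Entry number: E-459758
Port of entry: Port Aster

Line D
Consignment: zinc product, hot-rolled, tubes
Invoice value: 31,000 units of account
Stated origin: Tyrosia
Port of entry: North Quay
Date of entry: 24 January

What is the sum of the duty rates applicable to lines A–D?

Line A: aluminium → XVI.1; in bars → XVI.1.1; clad → XVI.1.1.2. Scheduled 13%. Harrowgate agreement on XVI.1.1: RVC ≥ 40% → 15% available; preference 15% not lower than 13% → no reduction. → 13%.
Line B: zinc → XVI.3; tubes → XVI.3.4; clad → XVI.3.4.2. Scheduled 23%. Harrowgate agreement on XVI.1.1: XVI.3.4.2 not covered. → 23%.
Line C: aluminium → XVI.1; in bars → XVI.1.1; hot-rolled → XVI.1.1.1. Scheduled 4%. anti-dumping (Valdor, XVI.1): +42%; total 4% + 42% = 46%. → 46%.
Line D: zinc → XVI.3; tubes → XVI.3.4; hot-rolled → XVI.3.4.1. Scheduled 30%. No special measure applies. → 30%.
Sum: 13% + 23% + 46% + 30% = 112%.

112%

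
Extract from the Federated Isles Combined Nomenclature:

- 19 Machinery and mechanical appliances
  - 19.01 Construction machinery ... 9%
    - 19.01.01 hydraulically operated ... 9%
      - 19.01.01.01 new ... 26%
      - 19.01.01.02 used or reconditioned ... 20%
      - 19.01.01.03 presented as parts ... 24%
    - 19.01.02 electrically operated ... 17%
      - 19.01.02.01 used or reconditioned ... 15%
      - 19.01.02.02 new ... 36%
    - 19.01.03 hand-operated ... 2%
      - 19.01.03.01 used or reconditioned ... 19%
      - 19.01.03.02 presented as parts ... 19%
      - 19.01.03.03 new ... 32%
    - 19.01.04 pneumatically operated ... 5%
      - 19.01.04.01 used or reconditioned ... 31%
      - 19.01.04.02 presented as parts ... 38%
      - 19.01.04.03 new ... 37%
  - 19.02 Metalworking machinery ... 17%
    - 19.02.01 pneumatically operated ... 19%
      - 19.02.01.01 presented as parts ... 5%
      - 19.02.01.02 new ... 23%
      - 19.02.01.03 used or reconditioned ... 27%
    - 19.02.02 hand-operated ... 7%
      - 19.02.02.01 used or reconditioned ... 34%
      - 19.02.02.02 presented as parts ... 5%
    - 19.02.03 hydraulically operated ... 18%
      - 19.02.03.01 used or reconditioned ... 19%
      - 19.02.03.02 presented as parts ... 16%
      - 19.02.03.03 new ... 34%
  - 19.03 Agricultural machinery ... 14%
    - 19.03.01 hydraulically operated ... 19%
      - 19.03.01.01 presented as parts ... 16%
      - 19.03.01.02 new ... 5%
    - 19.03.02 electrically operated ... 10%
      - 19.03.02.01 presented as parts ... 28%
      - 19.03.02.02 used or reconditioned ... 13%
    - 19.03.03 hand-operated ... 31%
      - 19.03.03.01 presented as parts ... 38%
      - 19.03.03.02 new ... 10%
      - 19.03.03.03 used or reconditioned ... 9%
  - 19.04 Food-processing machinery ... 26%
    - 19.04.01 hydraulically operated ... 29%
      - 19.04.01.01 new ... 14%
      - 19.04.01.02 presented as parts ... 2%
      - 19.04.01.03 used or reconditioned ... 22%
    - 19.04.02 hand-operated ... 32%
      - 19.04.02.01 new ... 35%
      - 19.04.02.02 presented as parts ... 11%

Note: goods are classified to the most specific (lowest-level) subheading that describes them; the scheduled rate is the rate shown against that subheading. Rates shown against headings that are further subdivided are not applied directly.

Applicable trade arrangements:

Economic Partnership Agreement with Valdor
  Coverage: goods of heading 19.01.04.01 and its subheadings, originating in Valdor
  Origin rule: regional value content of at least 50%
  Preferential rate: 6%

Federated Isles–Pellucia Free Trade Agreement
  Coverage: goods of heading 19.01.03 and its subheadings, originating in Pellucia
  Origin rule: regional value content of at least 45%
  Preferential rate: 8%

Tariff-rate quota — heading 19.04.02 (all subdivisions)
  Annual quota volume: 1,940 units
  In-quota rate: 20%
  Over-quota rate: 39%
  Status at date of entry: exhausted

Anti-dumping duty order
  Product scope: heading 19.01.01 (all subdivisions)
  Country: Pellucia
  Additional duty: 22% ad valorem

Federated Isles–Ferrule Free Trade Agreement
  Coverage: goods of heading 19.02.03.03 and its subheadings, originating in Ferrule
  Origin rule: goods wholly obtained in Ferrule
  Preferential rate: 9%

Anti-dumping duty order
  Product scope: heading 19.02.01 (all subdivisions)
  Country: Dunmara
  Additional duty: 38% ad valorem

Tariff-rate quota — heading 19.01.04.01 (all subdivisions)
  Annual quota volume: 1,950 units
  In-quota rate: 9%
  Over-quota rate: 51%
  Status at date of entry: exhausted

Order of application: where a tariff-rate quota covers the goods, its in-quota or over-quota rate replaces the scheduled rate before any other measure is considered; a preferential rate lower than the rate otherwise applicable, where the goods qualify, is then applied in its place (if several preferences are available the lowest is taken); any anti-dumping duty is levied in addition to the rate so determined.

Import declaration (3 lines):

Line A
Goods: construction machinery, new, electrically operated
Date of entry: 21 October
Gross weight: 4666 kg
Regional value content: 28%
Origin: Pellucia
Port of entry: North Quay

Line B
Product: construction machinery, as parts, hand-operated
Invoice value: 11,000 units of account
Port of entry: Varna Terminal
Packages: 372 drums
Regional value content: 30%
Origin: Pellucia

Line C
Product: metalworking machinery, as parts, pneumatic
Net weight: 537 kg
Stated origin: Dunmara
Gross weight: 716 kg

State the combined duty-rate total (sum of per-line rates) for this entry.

98%

Line A: construction → 19.01; electrically operated → 19.01.02; new → 19.01.02.02. Scheduled 36%. Pellucia agreement on 19.01.03: 19.01.02.02 not covered. → 36%.
Line B: construction → 19.01; hand-operated → 19.01.03; as parts → 19.01.03.02. Scheduled 19%. Pellucia agreement on 19.01.03: RVC < 45%. → 19%.
Line C: metalworking → 19.02; pneumatic → 19.02.01; as parts → 19.02.01.01. Scheduled 5%. anti-dumping (Dunmara, 19.02.01): +38%; total 5% + 38% = 43%. → 43%.
Sum: 36% + 19% + 43% = 98%.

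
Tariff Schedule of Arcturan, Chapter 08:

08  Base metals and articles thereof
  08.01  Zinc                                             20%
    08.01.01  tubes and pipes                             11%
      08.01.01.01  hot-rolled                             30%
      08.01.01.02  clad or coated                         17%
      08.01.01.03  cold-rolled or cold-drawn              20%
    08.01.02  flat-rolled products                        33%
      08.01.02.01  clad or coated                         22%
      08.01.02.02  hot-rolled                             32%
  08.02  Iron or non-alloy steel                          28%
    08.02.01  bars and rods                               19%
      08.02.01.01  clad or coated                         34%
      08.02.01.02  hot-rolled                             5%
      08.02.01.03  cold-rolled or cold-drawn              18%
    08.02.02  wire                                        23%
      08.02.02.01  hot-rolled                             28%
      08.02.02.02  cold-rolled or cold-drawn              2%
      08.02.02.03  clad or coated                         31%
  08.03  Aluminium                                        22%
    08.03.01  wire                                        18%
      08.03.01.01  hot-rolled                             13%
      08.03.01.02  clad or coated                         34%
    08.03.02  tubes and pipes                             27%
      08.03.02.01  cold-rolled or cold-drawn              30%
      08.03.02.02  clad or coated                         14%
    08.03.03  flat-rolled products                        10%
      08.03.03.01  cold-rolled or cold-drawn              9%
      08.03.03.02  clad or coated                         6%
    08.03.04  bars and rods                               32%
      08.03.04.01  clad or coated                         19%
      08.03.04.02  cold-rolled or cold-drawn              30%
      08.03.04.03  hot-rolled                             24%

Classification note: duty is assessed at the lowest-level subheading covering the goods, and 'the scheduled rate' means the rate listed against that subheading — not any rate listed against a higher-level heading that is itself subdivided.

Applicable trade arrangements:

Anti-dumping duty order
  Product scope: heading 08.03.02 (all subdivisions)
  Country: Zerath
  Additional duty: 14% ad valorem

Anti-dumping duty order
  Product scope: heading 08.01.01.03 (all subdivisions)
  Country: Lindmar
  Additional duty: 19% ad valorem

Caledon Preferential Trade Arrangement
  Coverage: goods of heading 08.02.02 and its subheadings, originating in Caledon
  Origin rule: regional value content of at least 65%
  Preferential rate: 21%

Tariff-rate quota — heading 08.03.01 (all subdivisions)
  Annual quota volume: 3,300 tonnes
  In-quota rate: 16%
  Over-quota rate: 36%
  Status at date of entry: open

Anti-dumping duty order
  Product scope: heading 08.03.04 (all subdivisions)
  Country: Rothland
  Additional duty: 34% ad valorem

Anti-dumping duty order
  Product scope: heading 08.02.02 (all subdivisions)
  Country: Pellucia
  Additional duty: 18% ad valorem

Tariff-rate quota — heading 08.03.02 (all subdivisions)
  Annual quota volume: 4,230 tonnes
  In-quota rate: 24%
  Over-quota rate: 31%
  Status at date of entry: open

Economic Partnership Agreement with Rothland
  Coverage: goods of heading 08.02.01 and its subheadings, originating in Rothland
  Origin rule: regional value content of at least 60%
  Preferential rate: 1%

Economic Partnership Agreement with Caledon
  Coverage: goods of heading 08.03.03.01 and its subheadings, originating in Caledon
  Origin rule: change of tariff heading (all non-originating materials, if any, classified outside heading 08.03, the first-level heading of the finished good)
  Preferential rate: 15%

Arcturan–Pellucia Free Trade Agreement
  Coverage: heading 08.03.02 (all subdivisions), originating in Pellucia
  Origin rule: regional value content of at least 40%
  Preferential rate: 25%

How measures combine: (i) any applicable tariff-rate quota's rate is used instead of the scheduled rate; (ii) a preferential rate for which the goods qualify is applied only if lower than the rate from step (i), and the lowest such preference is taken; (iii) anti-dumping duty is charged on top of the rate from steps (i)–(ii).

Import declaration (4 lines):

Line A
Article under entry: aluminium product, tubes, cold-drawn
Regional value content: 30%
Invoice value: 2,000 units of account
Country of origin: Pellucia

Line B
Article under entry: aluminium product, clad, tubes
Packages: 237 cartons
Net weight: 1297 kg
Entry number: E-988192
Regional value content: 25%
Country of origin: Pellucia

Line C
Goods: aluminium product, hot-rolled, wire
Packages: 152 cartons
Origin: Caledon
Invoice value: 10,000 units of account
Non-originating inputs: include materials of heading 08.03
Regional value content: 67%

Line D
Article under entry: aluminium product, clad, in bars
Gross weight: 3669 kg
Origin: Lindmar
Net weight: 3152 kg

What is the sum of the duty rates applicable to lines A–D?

83%

Line A: aluminium → 08.03; tubes → 08.03.02; cold-drawn → 08.03.02.01. Scheduled 30%. quota on 08.03.02 open → in-quota 24%; Pellucia agreement on 08.03.02: RVC < 40%. → 24%.
Line B: aluminium → 08.03; tubes → 08.03.02; clad → 08.03.02.02. Scheduled 14%. quota on 08.03.02 open → in-quota 24%; Pellucia agreement on 08.03.02: RVC < 40%. → 24%.
Line C: aluminium → 08.03; wire → 08.03.01; hot-rolled → 08.03.01.01. Scheduled 13%. quota on 08.03.01 open → in-quota 16%; Caledon agreement on 08.02.02: 08.03.01.01 not covered; Caledon agreement on 08.03.03.01: 08.03.01.01 not covered. → 16%.
Line D: aluminium → 08.03; in bars → 08.03.04; clad → 08.03.04.01. Scheduled 19%. No special measure applies. → 19%.
Sum: 24% + 24% + 16% + 19% = 83%.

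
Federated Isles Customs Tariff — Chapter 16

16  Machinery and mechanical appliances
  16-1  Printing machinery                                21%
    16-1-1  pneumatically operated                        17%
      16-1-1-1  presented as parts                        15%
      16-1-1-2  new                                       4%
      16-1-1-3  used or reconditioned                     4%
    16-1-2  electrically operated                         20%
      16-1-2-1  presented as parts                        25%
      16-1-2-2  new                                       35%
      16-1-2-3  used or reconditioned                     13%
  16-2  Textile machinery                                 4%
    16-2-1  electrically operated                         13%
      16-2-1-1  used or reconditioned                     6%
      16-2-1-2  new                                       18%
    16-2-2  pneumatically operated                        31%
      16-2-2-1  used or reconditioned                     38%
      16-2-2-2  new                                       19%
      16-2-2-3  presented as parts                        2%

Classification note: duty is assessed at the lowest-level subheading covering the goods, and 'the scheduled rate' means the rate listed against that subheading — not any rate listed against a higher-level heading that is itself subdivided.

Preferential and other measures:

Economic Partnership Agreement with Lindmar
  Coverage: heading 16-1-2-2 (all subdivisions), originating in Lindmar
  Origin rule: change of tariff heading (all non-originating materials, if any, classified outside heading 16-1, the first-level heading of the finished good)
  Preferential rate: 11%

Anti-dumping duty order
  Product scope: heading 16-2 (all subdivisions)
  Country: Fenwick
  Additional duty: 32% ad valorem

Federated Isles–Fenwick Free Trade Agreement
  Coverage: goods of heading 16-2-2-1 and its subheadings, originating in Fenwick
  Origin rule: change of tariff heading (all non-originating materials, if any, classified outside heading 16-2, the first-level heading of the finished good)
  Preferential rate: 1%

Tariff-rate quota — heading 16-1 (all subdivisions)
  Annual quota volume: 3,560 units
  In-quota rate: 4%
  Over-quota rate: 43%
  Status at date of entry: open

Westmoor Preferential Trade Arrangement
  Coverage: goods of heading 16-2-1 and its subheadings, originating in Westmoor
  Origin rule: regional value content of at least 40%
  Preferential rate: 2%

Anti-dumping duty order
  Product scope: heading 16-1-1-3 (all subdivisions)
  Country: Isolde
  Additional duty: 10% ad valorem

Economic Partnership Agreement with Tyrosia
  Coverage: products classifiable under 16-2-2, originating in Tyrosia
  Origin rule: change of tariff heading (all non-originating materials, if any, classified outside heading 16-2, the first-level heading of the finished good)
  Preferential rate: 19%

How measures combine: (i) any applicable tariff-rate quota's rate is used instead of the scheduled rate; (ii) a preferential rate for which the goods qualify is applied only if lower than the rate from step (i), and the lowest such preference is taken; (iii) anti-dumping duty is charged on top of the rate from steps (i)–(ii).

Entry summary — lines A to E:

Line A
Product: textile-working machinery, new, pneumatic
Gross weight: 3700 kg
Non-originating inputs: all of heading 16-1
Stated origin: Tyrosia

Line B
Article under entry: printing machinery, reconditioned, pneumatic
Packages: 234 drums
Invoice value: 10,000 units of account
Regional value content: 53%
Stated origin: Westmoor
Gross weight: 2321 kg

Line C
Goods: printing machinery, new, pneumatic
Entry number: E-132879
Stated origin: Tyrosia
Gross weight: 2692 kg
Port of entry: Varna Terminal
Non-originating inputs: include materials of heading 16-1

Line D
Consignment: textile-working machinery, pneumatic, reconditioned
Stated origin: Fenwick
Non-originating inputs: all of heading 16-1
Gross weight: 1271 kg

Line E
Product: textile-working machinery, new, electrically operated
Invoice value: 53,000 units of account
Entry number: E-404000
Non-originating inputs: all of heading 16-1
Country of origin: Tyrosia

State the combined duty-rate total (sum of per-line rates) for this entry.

78%

Line A: textile-working → 16-2; pneumatic → 16-2-2; new → 16-2-2-2. Scheduled 19%. Tyrosia agreement on 16-2-2: CTH met → 19% available; preference 19% not lower than 19% → no reduction. → 19%.
Line B: printing → 16-1; pneumatic → 16-1-1; reconditioned → 16-1-1-3. Scheduled 4%. quota on 16-1 open → in-quota 4%; Westmoor agreement on 16-2-1: 16-1-1-3 not covered. → 4%.
Line C: printing → 16-1; pneumatic → 16-1-1; new → 16-1-1-2. Scheduled 4%. quota on 16-1 open → in-quota 4%; Tyrosia agreement on 16-2-2: 16-1-1-2 not covered. → 4%.
Line D: textile-working → 16-2; pneumatic → 16-2-2; reconditioned → 16-2-2-1. Scheduled 38%. Fenwick agreement on 16-2-2-1: CTH met → 1% available; preferential 1%; anti-dumping (Fenwick, 16-2): +32%; total 1% + 32% = 33%. → 33%.
Line E: textile-working → 16-2; electrically operated → 16-2-1; new → 16-2-1-2. Scheduled 18%. Tyrosia agreement on 16-2-2: 16-2-1-2 not covered. → 18%.
Sum: 19% + 4% + 4% + 33% + 18% = 78%.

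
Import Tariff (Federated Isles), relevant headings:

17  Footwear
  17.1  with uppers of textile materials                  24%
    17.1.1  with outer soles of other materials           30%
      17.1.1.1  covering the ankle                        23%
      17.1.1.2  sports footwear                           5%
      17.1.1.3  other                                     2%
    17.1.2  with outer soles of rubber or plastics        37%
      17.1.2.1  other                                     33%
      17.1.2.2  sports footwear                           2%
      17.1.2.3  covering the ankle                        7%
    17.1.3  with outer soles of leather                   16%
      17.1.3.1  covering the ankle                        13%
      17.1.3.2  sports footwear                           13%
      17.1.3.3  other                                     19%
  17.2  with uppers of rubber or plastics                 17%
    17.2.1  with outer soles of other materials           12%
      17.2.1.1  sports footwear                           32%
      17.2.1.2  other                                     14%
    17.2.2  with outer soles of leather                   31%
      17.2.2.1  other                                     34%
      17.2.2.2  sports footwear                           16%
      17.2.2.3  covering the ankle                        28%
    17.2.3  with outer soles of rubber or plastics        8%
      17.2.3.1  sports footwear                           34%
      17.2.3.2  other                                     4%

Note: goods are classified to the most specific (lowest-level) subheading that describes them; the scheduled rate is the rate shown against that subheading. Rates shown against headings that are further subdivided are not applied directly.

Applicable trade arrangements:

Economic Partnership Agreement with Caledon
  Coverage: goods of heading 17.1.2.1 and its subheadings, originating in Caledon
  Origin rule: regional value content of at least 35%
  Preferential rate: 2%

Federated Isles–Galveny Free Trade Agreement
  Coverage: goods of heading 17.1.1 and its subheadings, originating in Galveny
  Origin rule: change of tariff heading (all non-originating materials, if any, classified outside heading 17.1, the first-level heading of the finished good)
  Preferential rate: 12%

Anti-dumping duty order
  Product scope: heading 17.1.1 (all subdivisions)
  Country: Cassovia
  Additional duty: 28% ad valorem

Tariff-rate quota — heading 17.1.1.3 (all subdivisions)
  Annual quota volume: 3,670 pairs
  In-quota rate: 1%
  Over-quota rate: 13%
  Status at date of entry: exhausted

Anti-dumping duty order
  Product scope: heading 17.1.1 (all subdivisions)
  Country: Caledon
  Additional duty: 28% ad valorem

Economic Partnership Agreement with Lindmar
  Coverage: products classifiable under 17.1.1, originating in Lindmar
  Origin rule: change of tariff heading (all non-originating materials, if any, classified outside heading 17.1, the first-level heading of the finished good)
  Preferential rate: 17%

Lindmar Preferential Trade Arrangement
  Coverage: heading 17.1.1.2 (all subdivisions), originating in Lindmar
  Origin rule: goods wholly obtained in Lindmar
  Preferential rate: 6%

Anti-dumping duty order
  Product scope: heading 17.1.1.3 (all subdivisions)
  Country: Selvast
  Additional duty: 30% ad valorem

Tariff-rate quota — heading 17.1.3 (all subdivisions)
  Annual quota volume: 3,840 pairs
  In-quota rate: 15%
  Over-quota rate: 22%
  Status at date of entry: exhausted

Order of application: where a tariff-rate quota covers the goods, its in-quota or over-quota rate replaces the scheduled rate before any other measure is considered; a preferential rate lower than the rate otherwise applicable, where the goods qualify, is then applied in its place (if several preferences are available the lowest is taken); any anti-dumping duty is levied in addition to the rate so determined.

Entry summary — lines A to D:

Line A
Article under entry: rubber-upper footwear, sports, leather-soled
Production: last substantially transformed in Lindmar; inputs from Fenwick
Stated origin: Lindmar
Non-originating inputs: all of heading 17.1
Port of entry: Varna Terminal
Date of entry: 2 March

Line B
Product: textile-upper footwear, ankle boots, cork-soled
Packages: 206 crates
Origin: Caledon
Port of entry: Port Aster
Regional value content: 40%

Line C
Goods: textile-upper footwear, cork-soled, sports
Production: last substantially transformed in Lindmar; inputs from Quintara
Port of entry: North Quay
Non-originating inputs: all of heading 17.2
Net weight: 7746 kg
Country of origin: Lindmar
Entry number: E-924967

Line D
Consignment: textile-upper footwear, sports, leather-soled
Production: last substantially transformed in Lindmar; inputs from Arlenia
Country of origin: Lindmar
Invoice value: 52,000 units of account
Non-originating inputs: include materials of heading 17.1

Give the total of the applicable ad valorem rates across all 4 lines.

Line A: rubber-upper → 17.2; leather-soled → 17.2.2; sports → 17.2.2.2. Scheduled 16%. Lindmar agreement on 17.1.1: 17.2.2.2 not covered; Lindmar agreement on 17.1.1.2: 17.2.2.2 not covered. → 16%.
Line B: textile-upper → 17.1; cork-soled → 17.1.1; ankle boots → 17.1.1.1. Scheduled 23%. Caledon agreement on 17.1.2.1: 17.1.1.1 not covered; anti-dumping (Caledon, 17.1.1): +28%; total 23% + 28% = 51%. → 51%.
Line C: textile-upper → 17.1; cork-soled → 17.1.1; sports → 17.1.1.2. Scheduled 5%. Lindmar agreement on 17.1.1: CTH met → 17% available; Lindmar agreement on 17.1.1.2: not wholly obtained; preference 17% not lower than 5% → no reduction. → 5%.
Line D: textile-upper → 17.1; leather-soled → 17.1.3; sports → 17.1.3.2. Scheduled 13%. quota on 17.1.3 exhausted → over-quota 22%; Lindmar agreement on 17.1.1: 17.1.3.2 not covered; Lindmar agreement on 17.1.1.2: 17.1.3.2 not covered. → 22%.
Sum: 16% + 51% + 5% + 22% = 94%.

94%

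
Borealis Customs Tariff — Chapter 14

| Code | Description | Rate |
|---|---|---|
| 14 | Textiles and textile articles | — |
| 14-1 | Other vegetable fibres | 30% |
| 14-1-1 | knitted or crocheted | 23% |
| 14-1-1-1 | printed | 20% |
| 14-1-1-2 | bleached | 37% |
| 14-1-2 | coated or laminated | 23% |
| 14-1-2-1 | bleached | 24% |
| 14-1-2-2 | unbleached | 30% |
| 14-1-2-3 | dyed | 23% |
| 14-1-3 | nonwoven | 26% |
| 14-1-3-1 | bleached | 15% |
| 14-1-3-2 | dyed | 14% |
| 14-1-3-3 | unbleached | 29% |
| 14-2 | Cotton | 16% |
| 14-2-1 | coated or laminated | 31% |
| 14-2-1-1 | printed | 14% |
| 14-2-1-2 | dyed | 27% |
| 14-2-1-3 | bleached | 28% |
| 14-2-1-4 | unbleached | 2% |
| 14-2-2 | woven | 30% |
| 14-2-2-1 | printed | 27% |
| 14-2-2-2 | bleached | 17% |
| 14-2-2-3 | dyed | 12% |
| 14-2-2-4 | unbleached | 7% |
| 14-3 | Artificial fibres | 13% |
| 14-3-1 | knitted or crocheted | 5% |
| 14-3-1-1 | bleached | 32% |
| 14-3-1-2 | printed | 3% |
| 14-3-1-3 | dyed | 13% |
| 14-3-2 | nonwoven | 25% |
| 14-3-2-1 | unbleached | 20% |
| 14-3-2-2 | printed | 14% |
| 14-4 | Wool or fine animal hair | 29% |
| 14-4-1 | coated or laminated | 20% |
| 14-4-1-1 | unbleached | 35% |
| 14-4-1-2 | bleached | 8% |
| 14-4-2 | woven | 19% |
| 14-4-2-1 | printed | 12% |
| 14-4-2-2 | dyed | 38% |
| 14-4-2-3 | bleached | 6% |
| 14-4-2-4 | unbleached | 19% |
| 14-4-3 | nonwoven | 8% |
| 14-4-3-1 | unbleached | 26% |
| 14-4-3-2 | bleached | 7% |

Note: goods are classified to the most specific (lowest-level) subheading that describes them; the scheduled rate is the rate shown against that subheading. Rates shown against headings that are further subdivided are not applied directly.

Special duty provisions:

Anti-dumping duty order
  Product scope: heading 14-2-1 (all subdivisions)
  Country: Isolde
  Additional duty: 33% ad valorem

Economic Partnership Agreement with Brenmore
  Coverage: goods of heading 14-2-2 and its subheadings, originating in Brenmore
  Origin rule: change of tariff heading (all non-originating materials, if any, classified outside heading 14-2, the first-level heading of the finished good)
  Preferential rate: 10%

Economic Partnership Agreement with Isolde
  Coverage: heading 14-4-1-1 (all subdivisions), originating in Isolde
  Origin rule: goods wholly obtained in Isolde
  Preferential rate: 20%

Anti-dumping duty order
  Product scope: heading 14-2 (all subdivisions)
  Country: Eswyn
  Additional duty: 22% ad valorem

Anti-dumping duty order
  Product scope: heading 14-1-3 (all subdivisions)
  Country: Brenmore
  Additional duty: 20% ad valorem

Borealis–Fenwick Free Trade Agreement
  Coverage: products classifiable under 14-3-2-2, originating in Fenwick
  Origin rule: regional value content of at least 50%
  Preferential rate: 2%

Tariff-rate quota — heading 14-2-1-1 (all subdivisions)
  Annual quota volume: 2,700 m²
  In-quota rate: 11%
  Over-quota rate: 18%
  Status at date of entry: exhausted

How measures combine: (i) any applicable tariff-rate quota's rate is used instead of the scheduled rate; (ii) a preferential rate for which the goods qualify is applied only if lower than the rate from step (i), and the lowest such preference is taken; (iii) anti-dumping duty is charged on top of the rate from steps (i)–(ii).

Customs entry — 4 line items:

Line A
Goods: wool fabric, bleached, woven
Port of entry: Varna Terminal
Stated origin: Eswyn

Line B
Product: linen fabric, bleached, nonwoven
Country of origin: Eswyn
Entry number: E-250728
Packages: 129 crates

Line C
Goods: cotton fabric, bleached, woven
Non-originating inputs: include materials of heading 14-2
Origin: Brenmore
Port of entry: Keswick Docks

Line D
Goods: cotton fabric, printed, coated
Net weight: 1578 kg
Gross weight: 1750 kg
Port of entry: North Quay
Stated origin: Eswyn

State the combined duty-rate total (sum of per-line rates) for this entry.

78%

Line A: wool → 14-4; woven → 14-4-2; bleached → 14-4-2-3. Scheduled 6%. No special measure applies. → 6%.
Line B: linen → 14-1; nonwoven → 14-1-3; bleached → 14-1-3-1. Scheduled 15%. No special measure applies. → 15%.
Line C: cotton → 14-2; woven → 14-2-2; bleached → 14-2-2-2. Scheduled 17%. Brenmore agreement on 14-2-2: CTH not met. → 17%.
Line D: cotton → 14-2; coated → 14-2-1; printed → 14-2-1-1. Scheduled 14%. quota on 14-2-1-1 exhausted → over-quota 18%; anti-dumping (Eswyn, 14-2): +22%; total 18% + 22% = 40%. → 40%.
Sum: 6% + 15% + 17% + 40% = 78%.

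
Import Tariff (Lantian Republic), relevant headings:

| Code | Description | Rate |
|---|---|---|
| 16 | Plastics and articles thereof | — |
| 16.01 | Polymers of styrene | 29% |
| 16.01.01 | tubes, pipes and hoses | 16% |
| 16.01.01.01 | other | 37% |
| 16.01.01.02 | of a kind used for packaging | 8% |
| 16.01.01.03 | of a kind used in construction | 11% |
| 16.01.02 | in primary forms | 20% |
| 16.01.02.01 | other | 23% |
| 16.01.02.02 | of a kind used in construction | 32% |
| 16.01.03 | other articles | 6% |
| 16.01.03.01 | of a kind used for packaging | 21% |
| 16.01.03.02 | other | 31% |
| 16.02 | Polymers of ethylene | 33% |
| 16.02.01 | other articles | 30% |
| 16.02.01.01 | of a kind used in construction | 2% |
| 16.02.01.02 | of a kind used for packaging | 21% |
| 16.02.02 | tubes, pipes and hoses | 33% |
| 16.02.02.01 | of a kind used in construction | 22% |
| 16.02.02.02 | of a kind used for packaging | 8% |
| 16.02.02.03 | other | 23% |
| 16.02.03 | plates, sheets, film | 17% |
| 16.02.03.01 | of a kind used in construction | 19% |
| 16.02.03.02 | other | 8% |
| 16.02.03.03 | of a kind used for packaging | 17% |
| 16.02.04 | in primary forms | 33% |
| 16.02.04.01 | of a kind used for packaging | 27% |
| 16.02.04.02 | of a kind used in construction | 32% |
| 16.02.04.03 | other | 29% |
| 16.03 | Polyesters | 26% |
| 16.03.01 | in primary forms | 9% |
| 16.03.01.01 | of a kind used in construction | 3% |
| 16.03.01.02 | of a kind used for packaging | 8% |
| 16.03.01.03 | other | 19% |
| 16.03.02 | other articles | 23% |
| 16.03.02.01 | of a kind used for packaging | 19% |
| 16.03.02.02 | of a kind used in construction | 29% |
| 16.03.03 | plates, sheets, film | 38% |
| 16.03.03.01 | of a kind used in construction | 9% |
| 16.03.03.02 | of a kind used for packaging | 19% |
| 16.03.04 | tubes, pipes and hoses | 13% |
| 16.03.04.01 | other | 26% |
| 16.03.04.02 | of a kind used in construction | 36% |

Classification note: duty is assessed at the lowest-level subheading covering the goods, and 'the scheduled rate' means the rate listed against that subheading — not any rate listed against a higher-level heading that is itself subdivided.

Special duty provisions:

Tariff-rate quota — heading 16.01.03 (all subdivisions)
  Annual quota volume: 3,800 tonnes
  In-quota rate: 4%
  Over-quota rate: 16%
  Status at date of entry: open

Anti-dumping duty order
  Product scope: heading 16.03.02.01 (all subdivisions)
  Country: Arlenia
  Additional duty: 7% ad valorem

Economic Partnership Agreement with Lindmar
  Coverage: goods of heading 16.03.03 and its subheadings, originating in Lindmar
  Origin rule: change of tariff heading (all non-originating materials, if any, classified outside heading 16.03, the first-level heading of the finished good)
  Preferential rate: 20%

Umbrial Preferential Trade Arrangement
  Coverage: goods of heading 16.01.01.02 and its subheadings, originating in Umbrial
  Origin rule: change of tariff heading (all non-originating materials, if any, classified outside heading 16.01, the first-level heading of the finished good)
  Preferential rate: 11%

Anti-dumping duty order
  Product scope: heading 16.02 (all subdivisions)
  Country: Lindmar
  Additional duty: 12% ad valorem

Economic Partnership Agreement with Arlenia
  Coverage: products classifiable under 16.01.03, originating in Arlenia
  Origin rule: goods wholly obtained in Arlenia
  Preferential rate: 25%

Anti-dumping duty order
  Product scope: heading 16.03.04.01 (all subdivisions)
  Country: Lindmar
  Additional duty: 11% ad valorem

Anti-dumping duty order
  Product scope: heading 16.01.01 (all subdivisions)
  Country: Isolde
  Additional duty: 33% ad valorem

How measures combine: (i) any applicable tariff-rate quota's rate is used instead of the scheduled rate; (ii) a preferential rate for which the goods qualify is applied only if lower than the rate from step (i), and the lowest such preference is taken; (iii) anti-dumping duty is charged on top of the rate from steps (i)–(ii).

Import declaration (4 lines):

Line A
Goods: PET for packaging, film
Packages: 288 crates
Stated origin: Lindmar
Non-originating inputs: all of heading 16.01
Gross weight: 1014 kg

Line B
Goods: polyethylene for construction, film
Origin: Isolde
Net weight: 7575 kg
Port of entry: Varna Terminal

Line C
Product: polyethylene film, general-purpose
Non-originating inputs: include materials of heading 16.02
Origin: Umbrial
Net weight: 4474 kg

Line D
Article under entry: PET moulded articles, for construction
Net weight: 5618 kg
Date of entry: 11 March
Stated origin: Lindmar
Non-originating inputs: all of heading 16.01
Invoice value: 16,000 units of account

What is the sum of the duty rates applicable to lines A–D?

Line A: PET → 16.03; film → 16.03.03; for packaging → 16.03.03.02. Scheduled 19%. Lindmar agreement on 16.03.03: CTH met → 20% available; preference 20% not lower than 19% → no reduction. → 19%.
Line B: polyethylene → 16.02; film → 16.02.03; for construction → 16.02.03.01. Scheduled 19%. No special measure applies. → 19%.
Line C: polyethylene → 16.02; film → 16.02.03; general-purpose → 16.02.03.02. Scheduled 8%. Umbrial agreement on 16.01.01.02: 16.02.03.02 not covered. → 8%.
Line D: PET → 16.03; moulded articles → 16.03.02; for construction → 16.03.02.02. Scheduled 29%. Lindmar agreement on 16.03.03: 16.03.02.02 not covered. → 29%.
Sum: 19% + 19% + 8% + 29% = 75%.

75%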